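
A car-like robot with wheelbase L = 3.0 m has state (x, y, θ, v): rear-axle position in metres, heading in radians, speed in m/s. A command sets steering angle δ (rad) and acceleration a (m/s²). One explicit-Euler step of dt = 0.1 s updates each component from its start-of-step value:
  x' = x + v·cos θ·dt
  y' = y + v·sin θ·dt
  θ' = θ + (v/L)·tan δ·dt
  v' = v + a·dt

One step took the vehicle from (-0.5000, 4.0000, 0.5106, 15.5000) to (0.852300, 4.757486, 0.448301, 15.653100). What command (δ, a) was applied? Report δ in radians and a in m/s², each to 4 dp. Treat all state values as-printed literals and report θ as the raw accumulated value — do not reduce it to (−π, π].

a = (v'−v)/dt = (0.153100)/0.1 = 1.5310
Δθ = θ'−θ = -0.062299;  (v·dt/L) = 15.5000·0.1/3.0 = 0.516667
tan δ = Δθ·L/(v·dt) = -0.120579  →  δ = -0.1200

δ = -0.1200, a = 1.5310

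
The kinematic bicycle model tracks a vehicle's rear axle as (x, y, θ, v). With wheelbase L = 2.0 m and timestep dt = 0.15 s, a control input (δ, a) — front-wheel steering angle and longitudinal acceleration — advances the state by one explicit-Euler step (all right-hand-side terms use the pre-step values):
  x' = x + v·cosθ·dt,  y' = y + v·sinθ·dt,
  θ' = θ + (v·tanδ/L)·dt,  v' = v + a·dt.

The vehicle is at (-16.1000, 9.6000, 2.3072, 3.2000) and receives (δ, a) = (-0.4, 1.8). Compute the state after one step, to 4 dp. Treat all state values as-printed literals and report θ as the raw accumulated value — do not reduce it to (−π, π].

x' = -16.1000 + 3.2000·cos(2.3072)·0.15 = -16.4224
y' = 9.6000 + 3.2000·sin(2.3072)·0.15 = 9.9556
θ' = 2.3072 + (3.2000/2.0)·tan(-0.4)·0.15 = 2.2057
v' = 3.2000 + 1.8000·0.15 = 3.4700

(-16.4224, 9.9556, 2.2057, 3.4700)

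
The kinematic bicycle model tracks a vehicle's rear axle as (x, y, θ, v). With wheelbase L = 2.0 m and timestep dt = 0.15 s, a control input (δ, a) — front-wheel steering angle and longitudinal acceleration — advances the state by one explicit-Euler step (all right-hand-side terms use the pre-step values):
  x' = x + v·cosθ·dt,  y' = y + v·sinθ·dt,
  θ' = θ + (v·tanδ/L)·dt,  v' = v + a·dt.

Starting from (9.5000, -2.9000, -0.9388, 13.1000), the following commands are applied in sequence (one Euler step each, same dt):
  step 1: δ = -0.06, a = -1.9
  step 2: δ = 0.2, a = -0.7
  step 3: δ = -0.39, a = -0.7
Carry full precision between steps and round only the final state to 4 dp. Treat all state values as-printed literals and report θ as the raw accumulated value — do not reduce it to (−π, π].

after step 1 (δ=-0.06, a=-1.9): (10.660837, -4.485460, -0.997821, 12.815000)
after step 2 (δ=0.2, a=-0.7): (11.702955, -6.100710, -0.802991, 12.710000)
after step 3 (δ=-0.39, a=-0.7): (13.027130, -7.472317, -1.194829, 12.605000)

(13.0271, -7.4723, -1.1948, 12.6050)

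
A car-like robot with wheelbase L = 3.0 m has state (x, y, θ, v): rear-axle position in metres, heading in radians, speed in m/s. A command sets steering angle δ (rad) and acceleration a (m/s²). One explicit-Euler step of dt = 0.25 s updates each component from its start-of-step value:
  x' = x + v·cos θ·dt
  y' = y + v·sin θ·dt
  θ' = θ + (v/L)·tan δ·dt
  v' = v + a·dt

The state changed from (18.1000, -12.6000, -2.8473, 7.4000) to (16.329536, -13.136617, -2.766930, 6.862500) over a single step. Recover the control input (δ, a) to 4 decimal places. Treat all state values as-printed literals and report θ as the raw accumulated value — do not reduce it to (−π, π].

a = (v'−v)/dt = (-0.537500)/0.25 = -2.1500
Δθ = θ'−θ = 0.080370;  (v·dt/L) = 7.4000·0.25/3.0 = 0.616667
tan δ = Δθ·L/(v·dt) = 0.130330  →  δ = 0.1296

δ = 0.1296, a = -2.1500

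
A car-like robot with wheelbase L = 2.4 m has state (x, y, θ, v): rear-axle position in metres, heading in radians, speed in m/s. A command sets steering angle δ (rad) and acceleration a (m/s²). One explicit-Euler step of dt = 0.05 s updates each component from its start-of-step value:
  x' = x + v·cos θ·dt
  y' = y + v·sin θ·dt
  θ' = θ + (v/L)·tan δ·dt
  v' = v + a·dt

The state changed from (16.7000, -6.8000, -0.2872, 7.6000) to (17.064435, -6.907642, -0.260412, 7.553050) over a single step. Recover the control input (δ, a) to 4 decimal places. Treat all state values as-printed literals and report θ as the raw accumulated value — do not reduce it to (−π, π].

a = (v'−v)/dt = (-0.046950)/0.05 = -0.9390
Δθ = θ'−θ = 0.026788;  (v·dt/L) = 7.6000·0.05/2.4 = 0.158333
tan δ = Δθ·L/(v·dt) = 0.169187  →  δ = 0.1676

δ = 0.1676, a = -0.9390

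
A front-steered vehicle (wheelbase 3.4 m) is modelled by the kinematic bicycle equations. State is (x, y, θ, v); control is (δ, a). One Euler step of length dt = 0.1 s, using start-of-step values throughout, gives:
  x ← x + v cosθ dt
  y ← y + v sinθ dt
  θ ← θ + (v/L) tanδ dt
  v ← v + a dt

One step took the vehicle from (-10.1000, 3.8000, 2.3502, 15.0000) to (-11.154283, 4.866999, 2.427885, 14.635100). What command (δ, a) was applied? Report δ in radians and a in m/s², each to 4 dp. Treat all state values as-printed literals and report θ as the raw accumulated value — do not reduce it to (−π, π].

a = (v'−v)/dt = (-0.364900)/0.1 = -3.6490
Δθ = θ'−θ = 0.077685;  (v·dt/L) = 15.0000·0.1/3.4 = 0.441176
tan δ = Δθ·L/(v·dt) = 0.176086  →  δ = 0.1743

δ = 0.1743, a = -3.6490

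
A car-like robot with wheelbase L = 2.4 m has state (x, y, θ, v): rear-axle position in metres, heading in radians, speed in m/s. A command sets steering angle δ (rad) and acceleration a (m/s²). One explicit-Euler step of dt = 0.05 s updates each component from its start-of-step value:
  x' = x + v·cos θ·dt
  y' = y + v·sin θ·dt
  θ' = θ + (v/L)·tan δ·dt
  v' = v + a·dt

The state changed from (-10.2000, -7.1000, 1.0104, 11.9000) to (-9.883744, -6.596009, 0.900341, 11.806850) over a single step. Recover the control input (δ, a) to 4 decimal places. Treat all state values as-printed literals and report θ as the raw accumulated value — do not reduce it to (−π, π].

δ = -0.4178, a = -1.8630

a = (v'−v)/dt = (-0.093150)/0.05 = -1.8630
Δθ = θ'−θ = -0.110059;  (v·dt/L) = 11.9000·0.05/2.4 = 0.247917
tan δ = Δθ·L/(v·dt) = -0.443935  →  δ = -0.4178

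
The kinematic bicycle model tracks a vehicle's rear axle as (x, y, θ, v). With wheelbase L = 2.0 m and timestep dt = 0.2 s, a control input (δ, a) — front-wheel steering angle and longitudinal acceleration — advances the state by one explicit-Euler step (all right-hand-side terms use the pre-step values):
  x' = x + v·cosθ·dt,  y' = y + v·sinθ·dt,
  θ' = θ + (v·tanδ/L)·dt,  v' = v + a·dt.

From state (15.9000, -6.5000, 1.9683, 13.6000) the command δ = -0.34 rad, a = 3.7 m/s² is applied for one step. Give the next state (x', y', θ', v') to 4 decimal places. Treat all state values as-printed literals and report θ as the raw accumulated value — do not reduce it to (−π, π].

(14.8470, -3.9921, 1.4872, 14.3400)

x' = 15.9000 + 13.6000·cos(1.9683)·0.2 = 14.8470
y' = -6.5000 + 13.6000·sin(1.9683)·0.2 = -3.9921
θ' = 1.9683 + (13.6000/2.0)·tan(-0.34)·0.2 = 1.4872
v' = 13.6000 + 3.7000·0.2 = 14.3400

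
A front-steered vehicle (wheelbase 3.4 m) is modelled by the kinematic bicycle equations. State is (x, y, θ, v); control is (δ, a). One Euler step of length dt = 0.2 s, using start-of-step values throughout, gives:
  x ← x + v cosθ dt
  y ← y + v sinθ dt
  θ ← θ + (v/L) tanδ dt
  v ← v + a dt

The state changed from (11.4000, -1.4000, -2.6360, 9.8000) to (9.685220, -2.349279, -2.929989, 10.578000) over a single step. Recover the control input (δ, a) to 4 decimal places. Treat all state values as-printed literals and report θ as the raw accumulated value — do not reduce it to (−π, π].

a = (v'−v)/dt = (0.778000)/0.2 = 3.8900
Δθ = θ'−θ = -0.293989;  (v·dt/L) = 9.8000·0.2/3.4 = 0.576471
tan δ = Δθ·L/(v·dt) = -0.509981  →  δ = -0.4716

δ = -0.4716, a = 3.8900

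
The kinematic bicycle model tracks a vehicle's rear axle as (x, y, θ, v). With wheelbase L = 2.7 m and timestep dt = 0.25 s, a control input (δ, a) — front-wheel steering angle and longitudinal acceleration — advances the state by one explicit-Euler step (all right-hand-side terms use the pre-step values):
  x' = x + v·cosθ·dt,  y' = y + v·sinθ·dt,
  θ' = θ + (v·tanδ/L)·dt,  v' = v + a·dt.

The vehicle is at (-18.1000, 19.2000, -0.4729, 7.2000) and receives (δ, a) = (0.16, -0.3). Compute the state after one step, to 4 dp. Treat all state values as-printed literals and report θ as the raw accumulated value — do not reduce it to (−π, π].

x' = -18.1000 + 7.2000·cos(-0.4729)·0.25 = -16.4975
y' = 19.2000 + 7.2000·sin(-0.4729)·0.25 = 18.3802
θ' = -0.4729 + (7.2000/2.7)·tan(0.16)·0.25 = -0.3653
v' = 7.2000 − 0.3000·0.25 = 7.1250

(-16.4975, 18.3802, -0.3653, 7.1250)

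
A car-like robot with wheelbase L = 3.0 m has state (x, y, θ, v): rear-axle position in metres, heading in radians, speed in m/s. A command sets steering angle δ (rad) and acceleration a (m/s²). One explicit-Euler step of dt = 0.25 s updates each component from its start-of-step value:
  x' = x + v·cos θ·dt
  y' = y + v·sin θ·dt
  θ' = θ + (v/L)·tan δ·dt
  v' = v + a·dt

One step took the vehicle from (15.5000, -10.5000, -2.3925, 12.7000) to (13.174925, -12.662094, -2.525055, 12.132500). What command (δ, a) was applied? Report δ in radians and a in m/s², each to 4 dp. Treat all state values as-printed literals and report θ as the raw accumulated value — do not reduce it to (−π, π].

a = (v'−v)/dt = (-0.567500)/0.25 = -2.2700
Δθ = θ'−θ = -0.132555;  (v·dt/L) = 12.7000·0.25/3.0 = 1.058333
tan δ = Δθ·L/(v·dt) = -0.125249  →  δ = -0.1246

δ = -0.1246, a = -2.2700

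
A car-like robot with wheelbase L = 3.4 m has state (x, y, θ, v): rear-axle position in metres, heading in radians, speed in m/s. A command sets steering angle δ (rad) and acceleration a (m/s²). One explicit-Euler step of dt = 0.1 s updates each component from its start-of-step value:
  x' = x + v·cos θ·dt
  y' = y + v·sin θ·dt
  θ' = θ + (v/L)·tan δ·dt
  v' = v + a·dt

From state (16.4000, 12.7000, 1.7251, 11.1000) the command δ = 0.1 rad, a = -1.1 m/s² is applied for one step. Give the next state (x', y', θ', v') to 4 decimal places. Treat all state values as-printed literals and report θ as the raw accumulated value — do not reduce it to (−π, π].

(16.2294, 13.7968, 1.7579, 10.9900)

x' = 16.4000 + 11.1000·cos(1.7251)·0.1 = 16.2294
y' = 12.7000 + 11.1000·sin(1.7251)·0.1 = 13.7968
θ' = 1.7251 + (11.1000/3.4)·tan(0.1)·0.1 = 1.7579
v' = 11.1000 − 1.1000·0.1 = 10.9900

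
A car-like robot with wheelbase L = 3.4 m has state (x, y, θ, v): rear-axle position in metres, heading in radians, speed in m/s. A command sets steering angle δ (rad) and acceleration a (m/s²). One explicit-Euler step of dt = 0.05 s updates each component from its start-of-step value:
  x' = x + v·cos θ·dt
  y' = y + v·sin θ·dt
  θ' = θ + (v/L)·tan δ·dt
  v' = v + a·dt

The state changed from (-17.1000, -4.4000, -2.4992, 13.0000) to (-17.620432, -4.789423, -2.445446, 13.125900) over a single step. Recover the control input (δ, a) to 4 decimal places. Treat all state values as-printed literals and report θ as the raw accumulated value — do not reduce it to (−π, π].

δ = 0.2741, a = 2.5180

a = (v'−v)/dt = (0.125900)/0.05 = 2.5180
Δθ = θ'−θ = 0.053754;  (v·dt/L) = 13.0000·0.05/3.4 = 0.191176
tan δ = Δθ·L/(v·dt) = 0.281175  →  δ = 0.2741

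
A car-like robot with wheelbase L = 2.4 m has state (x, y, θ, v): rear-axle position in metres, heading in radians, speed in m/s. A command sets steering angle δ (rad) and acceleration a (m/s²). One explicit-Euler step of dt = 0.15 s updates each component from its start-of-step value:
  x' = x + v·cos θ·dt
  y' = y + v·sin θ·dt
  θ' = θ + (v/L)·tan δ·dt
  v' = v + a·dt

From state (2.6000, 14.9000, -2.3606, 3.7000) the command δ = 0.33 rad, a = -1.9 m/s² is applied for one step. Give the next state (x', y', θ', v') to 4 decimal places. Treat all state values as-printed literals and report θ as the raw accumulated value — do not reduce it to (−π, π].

(2.2058, 14.5093, -2.2814, 3.4150)

x' = 2.6000 + 3.7000·cos(-2.3606)·0.15 = 2.2058
y' = 14.9000 + 3.7000·sin(-2.3606)·0.15 = 14.5093
θ' = -2.3606 + (3.7000/2.4)·tan(0.33)·0.15 = -2.2814
v' = 3.7000 − 1.9000·0.15 = 3.4150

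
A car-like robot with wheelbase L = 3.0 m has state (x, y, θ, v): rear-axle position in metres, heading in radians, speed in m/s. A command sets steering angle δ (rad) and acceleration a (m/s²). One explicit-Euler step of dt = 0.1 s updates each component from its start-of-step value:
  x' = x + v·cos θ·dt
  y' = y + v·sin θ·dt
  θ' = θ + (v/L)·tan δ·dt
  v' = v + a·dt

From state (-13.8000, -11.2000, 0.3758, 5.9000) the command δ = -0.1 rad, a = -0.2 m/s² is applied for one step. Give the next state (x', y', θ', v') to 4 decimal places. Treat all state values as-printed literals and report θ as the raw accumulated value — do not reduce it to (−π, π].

x' = -13.8000 + 5.9000·cos(0.3758)·0.1 = -13.2512
y' = -11.2000 + 5.9000·sin(0.3758)·0.1 = -10.9835
θ' = 0.3758 + (5.9000/3.0)·tan(-0.1)·0.1 = 0.3561
v' = 5.9000 − 0.2000·0.1 = 5.8800

(-13.2512, -10.9835, 0.3561, 5.8800)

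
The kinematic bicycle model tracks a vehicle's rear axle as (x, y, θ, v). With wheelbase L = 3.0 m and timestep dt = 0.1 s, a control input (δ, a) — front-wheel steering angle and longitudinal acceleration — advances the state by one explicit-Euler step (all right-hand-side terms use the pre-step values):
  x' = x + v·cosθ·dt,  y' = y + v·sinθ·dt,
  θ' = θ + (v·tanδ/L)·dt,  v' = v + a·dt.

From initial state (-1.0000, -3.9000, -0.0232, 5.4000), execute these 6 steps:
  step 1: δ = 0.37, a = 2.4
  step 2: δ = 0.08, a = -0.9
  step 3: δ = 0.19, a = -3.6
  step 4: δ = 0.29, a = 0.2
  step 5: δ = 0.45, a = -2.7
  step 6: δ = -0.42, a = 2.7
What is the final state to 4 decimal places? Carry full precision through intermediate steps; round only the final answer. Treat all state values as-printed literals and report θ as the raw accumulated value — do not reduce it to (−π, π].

(2.1696, -3.6104, 0.1592, 5.2100)

after step 1 (δ=0.37, a=2.4): (-0.460145, -3.912527, 0.046615, 5.640000)
after step 2 (δ=0.08, a=-0.9): (0.103242, -3.886245, 0.061688, 5.550000)
after step 3 (δ=0.19, a=-3.6): (0.657186, -3.852030, 0.097267, 5.190000)
after step 4 (δ=0.29, a=0.2): (1.173733, -3.801629, 0.148892, 5.210000)
after step 5 (δ=0.45, a=-2.7): (1.688969, -3.724342, 0.232783, 4.940000)
after step 6 (δ=-0.42, a=2.7): (2.169645, -3.610383, 0.159247, 5.210000)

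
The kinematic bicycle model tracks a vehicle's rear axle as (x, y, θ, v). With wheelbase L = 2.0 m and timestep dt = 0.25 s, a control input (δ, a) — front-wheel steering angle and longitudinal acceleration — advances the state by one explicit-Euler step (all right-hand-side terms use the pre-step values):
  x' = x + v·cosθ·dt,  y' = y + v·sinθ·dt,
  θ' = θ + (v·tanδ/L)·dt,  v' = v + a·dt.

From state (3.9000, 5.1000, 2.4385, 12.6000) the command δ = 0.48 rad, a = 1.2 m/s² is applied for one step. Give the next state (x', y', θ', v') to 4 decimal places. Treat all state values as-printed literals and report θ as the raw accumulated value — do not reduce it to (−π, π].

x' = 3.9000 + 12.6000·cos(2.4385)·0.25 = 1.4970
y' = 5.1000 + 12.6000·sin(2.4385)·0.25 = 7.1367
θ' = 2.4385 + (12.6000/2.0)·tan(0.48)·0.25 = 3.2585
v' = 12.6000 + 1.2000·0.25 = 12.9000

(1.4970, 7.1367, 3.2585, 12.9000)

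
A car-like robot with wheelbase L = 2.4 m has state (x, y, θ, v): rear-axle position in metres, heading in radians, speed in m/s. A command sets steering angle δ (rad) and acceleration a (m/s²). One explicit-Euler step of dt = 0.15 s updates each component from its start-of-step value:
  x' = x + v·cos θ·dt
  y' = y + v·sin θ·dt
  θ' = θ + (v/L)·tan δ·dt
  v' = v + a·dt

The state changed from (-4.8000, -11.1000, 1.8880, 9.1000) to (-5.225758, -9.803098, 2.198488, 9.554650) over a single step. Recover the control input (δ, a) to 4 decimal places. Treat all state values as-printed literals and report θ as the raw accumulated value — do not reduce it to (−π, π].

a = (v'−v)/dt = (0.454650)/0.15 = 3.0310
Δθ = θ'−θ = 0.310488;  (v·dt/L) = 9.1000·0.15/2.4 = 0.568750
tan δ = Δθ·L/(v·dt) = 0.545913  →  δ = 0.4997

δ = 0.4997, a = 3.0310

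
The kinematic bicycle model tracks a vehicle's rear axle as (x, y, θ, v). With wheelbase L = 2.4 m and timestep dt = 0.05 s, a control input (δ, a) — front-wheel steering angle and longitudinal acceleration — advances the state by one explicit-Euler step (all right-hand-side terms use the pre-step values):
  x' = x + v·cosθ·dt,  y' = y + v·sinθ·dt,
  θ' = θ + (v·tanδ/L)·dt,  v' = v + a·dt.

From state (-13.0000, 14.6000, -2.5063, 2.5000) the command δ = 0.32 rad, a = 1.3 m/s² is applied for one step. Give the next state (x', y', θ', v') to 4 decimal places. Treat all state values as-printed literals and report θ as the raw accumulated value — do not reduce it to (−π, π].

x' = -13.0000 + 2.5000·cos(-2.5063)·0.05 = -13.1006
y' = 14.6000 + 2.5000·sin(-2.5063)·0.05 = 14.5258
θ' = -2.5063 + (2.5000/2.4)·tan(0.32)·0.05 = -2.4890
v' = 2.5000 + 1.3000·0.05 = 2.5650

(-13.1006, 14.5258, -2.4890, 2.5650)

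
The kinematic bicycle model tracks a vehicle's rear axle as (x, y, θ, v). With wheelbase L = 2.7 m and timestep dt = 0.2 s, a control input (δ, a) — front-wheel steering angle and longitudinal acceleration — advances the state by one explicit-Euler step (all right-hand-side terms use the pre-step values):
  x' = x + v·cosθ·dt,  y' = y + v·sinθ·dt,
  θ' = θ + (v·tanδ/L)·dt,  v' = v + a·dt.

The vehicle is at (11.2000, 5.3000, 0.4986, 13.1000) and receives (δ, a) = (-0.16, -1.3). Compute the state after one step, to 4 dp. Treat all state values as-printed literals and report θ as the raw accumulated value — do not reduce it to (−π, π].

x' = 11.2000 + 13.1000·cos(0.4986)·0.2 = 13.5010
y' = 5.3000 + 13.1000·sin(0.4986)·0.2 = 6.5529
θ' = 0.4986 + (13.1000/2.7)·tan(-0.16)·0.2 = 0.3420
v' = 13.1000 − 1.3000·0.2 = 12.8400

(13.5010, 6.5529, 0.3420, 12.8400)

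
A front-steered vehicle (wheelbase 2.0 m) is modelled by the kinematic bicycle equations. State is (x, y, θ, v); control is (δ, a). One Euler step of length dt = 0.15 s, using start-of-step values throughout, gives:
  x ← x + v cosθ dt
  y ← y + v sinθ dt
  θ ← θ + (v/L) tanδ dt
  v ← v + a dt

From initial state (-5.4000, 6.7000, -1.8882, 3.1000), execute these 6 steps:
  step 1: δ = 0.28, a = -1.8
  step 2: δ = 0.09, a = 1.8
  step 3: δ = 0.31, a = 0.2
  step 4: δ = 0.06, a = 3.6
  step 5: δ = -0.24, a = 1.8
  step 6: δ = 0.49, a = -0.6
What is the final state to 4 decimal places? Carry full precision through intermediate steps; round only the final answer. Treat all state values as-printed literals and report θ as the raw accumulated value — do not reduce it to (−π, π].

after step 1 (δ=0.28, a=-1.8): (-5.545127, 6.258227, -1.821344, 2.830000)
after step 2 (δ=0.09, a=1.8): (-5.650375, 5.846981, -1.802189, 3.100000)
after step 3 (δ=0.31, a=0.2): (-5.757015, 5.394375, -1.727713, 3.130000)
after step 4 (δ=0.06, a=3.6): (-5.830386, 4.930643, -1.713611, 3.670000)
after step 5 (δ=-0.24, a=1.8): (-5.908738, 4.385748, -1.780970, 3.940000)
after step 6 (δ=0.49, a=-0.6): (-6.032038, 3.807753, -1.623353, 3.850000)

(-6.0320, 3.8078, -1.6234, 3.8500)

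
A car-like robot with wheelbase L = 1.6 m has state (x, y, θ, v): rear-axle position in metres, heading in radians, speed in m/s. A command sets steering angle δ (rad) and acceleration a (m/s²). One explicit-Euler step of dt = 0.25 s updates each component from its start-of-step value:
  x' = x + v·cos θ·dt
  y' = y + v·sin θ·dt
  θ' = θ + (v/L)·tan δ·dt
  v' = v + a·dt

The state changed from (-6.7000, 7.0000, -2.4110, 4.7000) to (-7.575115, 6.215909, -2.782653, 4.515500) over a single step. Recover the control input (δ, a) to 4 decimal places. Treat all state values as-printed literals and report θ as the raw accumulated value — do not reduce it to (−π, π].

a = (v'−v)/dt = (-0.184500)/0.25 = -0.7380
Δθ = θ'−θ = -0.371653;  (v·dt/L) = 4.7000·0.25/1.6 = 0.734375
tan δ = Δθ·L/(v·dt) = -0.506081  →  δ = -0.4685

δ = -0.4685, a = -0.7380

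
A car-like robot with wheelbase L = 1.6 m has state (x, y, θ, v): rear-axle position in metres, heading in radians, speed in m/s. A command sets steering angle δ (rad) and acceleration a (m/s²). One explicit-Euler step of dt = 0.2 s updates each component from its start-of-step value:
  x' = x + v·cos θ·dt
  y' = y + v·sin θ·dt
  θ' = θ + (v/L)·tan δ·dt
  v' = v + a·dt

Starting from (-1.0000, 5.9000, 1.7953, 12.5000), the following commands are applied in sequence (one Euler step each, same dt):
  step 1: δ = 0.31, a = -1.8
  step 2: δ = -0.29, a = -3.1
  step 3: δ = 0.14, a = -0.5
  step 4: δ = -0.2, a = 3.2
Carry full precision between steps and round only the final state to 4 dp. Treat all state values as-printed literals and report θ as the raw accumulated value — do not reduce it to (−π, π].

after step 1 (δ=0.31, a=-1.8): (-1.556556, 8.337262, 2.295812, 12.140000)
after step 2 (δ=-0.29, a=-3.1): (-3.166677, 10.154594, 1.842970, 11.520000)
after step 3 (δ=0.14, a=-0.5): (-3.786052, 12.373780, 2.045898, 11.420000)
after step 4 (δ=-0.2, a=3.2): (-4.830820, 14.404819, 1.756529, 12.060000)

(-4.8308, 14.4048, 1.7565, 12.0600)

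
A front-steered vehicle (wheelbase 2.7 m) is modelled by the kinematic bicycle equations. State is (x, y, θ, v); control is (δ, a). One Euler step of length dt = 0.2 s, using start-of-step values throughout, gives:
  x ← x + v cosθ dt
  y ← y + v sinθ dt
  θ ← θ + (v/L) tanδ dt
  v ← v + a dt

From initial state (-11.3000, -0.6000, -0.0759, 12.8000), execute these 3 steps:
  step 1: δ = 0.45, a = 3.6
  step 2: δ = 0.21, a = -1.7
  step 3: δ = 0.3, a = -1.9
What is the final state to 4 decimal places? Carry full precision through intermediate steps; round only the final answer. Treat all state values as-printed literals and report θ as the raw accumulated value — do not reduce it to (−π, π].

after step 1 (δ=0.45, a=3.6): (-8.747370, -0.794117, 0.382108, 13.520000)
after step 2 (δ=0.21, a=-1.7): (-6.238381, 0.214142, 0.595566, 13.180000)
after step 3 (δ=0.3, a=-1.9): (-4.056218, 1.692878, 0.897570, 12.800000)

(-4.0562, 1.6929, 0.8976, 12.8000)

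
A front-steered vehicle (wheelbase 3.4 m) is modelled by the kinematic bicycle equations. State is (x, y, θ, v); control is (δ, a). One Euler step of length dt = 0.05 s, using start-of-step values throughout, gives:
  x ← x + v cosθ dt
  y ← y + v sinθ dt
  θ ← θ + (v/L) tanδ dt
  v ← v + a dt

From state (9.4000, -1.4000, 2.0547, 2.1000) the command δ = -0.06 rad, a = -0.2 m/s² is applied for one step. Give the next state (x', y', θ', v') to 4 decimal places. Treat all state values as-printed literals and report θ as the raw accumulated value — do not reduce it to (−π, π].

x' = 9.4000 + 2.1000·cos(2.0547)·0.05 = 9.3511
y' = -1.4000 + 2.1000·sin(2.0547)·0.05 = -1.3071
θ' = 2.0547 + (2.1000/3.4)·tan(-0.06)·0.05 = 2.0528
v' = 2.1000 − 0.2000·0.05 = 2.0900

(9.3511, -1.3071, 2.0528, 2.0900)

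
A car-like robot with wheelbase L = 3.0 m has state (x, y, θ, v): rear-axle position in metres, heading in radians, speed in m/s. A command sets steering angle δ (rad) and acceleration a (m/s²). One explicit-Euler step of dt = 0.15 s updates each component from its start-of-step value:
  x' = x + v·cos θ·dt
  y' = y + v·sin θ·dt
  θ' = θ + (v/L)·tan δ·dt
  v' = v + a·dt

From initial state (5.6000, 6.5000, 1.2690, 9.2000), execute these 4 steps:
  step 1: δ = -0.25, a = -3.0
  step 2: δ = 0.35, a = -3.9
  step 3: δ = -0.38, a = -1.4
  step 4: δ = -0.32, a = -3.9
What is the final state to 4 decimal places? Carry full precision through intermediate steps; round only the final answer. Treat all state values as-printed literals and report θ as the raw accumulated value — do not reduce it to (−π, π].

after step 1 (δ=-0.25, a=-3.0): (6.010185, 7.817630, 1.151543, 8.750000)
after step 2 (δ=0.35, a=-3.9): (6.544476, 9.016458, 1.311243, 8.165000)
after step 3 (δ=-0.38, a=-1.4): (6.858807, 10.200185, 1.148182, 7.955000)
after step 4 (δ=-0.32, a=-3.9): (7.348214, 11.288452, 1.016372, 7.370000)

(7.3482, 11.2885, 1.0164, 7.3700)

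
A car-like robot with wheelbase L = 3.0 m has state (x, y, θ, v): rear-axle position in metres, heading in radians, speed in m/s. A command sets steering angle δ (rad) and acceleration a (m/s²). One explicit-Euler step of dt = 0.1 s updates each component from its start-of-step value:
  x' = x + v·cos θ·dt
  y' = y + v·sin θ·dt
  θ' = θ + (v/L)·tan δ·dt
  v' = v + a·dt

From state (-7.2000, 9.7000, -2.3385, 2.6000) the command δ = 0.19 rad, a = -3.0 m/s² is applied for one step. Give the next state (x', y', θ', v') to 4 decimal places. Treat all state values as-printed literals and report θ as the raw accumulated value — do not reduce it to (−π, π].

x' = -7.2000 + 2.6000·cos(-2.3385)·0.1 = -7.3806
y' = 9.7000 + 2.6000·sin(-2.3385)·0.1 = 9.5129
θ' = -2.3385 + (2.6000/3.0)·tan(0.19)·0.1 = -2.3218
v' = 2.6000 − 3.0000·0.1 = 2.3000

(-7.3806, 9.5129, -2.3218, 2.3000)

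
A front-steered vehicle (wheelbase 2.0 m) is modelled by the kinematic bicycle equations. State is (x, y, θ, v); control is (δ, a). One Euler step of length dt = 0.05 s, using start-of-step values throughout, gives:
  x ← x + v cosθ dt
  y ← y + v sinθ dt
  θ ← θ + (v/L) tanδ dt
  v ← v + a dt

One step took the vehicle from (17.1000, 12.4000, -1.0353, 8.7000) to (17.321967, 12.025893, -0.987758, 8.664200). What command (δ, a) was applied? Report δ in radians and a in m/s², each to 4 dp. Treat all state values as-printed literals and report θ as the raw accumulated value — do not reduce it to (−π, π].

a = (v'−v)/dt = (-0.035800)/0.05 = -0.7160
Δθ = θ'−θ = 0.047542;  (v·dt/L) = 8.7000·0.05/2.0 = 0.217500
tan δ = Δθ·L/(v·dt) = 0.218584  →  δ = 0.2152

δ = 0.2152, a = -0.7160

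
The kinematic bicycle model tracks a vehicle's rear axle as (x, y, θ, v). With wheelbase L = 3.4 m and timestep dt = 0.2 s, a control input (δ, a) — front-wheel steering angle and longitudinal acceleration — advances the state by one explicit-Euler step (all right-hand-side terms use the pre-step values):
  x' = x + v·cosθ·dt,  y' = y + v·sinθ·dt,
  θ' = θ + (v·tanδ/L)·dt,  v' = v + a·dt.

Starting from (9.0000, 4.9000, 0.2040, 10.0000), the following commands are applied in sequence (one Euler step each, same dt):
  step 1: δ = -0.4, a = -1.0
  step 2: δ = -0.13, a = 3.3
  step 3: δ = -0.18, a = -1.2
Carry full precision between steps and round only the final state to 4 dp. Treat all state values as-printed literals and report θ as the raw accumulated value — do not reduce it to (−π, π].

after step 1 (δ=-0.4, a=-1.0): (10.958528, 5.305176, -0.044702, 9.800000)
after step 2 (δ=-0.13, a=3.3): (12.916570, 5.217589, -0.120068, 10.460000)
after step 3 (δ=-0.18, a=-1.2): (14.993509, 4.967010, -0.232033, 10.220000)

(14.9935, 4.9670, -0.2320, 10.2200)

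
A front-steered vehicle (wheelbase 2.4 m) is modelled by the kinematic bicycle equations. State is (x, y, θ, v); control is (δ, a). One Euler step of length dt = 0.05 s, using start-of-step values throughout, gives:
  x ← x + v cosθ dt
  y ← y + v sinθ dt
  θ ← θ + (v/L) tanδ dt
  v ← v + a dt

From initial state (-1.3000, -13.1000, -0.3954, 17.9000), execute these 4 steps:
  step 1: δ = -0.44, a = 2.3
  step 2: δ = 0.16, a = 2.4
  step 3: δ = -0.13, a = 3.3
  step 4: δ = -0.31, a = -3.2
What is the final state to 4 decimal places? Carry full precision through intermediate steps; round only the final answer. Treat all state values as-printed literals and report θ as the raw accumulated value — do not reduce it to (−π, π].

(1.8503, -14.8604, -0.6819, 18.1400)

after step 1 (δ=-0.44, a=2.3): (-0.474056, -13.444734, -0.570962, 18.015000)
after step 2 (δ=0.16, a=2.4): (0.283818, -13.931537, -0.510394, 18.135000)
after step 3 (δ=-0.13, a=3.3): (1.075005, -14.374503, -0.559788, 18.300000)
after step 4 (δ=-0.31, a=-3.2): (1.850346, -14.860374, -0.681913, 18.140000)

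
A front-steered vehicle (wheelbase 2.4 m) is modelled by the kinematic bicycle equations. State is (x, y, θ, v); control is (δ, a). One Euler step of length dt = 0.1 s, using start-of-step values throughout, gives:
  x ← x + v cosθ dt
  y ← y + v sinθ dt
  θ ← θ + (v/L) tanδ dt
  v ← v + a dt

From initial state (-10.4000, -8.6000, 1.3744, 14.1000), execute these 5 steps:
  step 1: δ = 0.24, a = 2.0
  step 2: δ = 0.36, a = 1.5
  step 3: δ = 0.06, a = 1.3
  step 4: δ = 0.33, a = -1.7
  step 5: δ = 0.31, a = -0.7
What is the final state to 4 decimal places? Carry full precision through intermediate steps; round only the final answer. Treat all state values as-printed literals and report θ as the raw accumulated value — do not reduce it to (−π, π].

(-11.1795, -1.6205, 2.1790, 14.3400)

after step 1 (δ=0.24, a=2.0): (-10.124858, -7.217106, 1.518171, 14.300000)
after step 2 (δ=0.36, a=1.5): (-10.049639, -5.789085, 1.742444, 14.450000)
after step 3 (δ=0.06, a=1.3): (-10.296454, -4.365320, 1.778613, 14.580000)
after step 4 (δ=0.33, a=-1.7): (-10.597274, -2.938691, 1.986697, 14.410000)
after step 5 (δ=0.31, a=-0.7): (-11.179458, -1.620532, 2.179027, 14.340000)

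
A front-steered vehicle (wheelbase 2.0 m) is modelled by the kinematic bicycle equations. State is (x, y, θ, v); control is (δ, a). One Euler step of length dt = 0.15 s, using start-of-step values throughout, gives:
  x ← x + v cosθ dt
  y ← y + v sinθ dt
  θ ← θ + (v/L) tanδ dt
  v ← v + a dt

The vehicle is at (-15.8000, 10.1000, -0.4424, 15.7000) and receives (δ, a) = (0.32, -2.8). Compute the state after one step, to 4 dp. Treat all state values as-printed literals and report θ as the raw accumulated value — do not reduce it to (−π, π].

(-13.6717, 9.0918, -0.0522, 15.2800)

x' = -15.8000 + 15.7000·cos(-0.4424)·0.15 = -13.6717
y' = 10.1000 + 15.7000·sin(-0.4424)·0.15 = 9.0918
θ' = -0.4424 + (15.7000/2.0)·tan(0.32)·0.15 = -0.0522
v' = 15.7000 − 2.8000·0.15 = 15.2800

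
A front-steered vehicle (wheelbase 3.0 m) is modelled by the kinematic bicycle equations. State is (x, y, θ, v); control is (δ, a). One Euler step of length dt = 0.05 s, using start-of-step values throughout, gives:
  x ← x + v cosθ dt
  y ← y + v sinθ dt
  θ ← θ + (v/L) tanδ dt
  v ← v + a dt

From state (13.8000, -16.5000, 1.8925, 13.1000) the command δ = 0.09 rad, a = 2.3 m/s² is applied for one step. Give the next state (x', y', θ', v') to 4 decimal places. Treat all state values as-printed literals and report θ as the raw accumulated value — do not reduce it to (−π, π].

(13.5929, -15.8786, 1.9122, 13.2150)

x' = 13.8000 + 13.1000·cos(1.8925)·0.05 = 13.5929
y' = -16.5000 + 13.1000·sin(1.8925)·0.05 = -15.8786
θ' = 1.8925 + (13.1000/3.0)·tan(0.09)·0.05 = 1.9122
v' = 13.1000 + 2.3000·0.05 = 13.2150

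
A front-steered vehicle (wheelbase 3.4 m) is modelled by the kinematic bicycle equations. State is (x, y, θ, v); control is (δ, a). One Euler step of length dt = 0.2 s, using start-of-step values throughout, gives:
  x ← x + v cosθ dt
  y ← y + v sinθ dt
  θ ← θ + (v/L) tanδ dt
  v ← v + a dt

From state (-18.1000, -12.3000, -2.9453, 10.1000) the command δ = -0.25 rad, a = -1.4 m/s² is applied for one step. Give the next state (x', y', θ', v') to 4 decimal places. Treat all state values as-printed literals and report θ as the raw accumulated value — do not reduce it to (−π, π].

(-20.0812, -12.6940, -3.0970, 9.8200)

x' = -18.1000 + 10.1000·cos(-2.9453)·0.2 = -20.0812
y' = -12.3000 + 10.1000·sin(-2.9453)·0.2 = -12.6940
θ' = -2.9453 + (10.1000/3.4)·tan(-0.25)·0.2 = -3.0970
v' = 10.1000 − 1.4000·0.2 = 9.8200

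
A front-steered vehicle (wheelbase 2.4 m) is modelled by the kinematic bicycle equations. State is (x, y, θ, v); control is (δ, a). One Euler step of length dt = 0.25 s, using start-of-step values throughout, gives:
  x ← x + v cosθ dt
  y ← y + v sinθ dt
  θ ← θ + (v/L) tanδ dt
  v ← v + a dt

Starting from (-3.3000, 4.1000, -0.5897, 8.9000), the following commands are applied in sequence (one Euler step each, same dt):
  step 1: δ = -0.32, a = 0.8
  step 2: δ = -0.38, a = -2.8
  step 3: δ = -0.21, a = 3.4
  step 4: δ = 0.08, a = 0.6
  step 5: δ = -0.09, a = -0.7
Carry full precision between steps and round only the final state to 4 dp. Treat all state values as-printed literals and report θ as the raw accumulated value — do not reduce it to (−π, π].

(1.2655, -5.5325, -1.4732, 9.2250)

after step 1 (δ=-0.32, a=0.8): (-1.450786, 2.862651, -0.896926, 9.100000)
after step 2 (δ=-0.38, a=-2.8): (-0.031151, 1.084939, -1.275536, 8.400000)
after step 3 (δ=-0.21, a=3.4): (0.579927, -0.924186, -1.462035, 9.250000)
after step 4 (δ=0.08, a=0.6): (0.830941, -3.223023, -1.384787, 9.400000)
after step 5 (δ=-0.09, a=-0.7): (1.265547, -5.532485, -1.473151, 9.225000)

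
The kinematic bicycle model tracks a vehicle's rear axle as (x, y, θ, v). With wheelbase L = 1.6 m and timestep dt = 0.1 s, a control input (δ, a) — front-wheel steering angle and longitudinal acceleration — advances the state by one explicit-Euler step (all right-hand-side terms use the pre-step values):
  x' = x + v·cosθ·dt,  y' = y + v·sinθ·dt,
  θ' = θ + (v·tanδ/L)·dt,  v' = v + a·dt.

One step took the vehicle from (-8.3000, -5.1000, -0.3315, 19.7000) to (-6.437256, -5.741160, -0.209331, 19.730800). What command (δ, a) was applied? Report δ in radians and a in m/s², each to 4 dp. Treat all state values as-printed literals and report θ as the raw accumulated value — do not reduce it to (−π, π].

δ = 0.0989, a = 0.3080

a = (v'−v)/dt = (0.030800)/0.1 = 0.3080
Δθ = θ'−θ = 0.122169;  (v·dt/L) = 19.7000·0.1/1.6 = 1.231250
tan δ = Δθ·L/(v·dt) = 0.099224  →  δ = 0.0989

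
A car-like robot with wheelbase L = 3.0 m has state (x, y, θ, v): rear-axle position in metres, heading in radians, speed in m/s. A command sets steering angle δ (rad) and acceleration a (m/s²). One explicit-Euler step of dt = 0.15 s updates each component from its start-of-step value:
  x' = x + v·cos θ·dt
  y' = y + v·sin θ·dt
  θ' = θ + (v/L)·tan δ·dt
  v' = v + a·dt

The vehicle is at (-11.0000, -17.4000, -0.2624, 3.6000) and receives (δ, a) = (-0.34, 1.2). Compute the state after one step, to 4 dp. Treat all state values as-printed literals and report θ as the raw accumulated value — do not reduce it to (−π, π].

x' = -11.0000 + 3.6000·cos(-0.2624)·0.15 = -10.4785
y' = -17.4000 + 3.6000·sin(-0.2624)·0.15 = -17.5401
θ' = -0.2624 + (3.6000/3.0)·tan(-0.34)·0.15 = -0.3261
v' = 3.6000 + 1.2000·0.15 = 3.7800

(-10.4785, -17.5401, -0.3261, 3.7800)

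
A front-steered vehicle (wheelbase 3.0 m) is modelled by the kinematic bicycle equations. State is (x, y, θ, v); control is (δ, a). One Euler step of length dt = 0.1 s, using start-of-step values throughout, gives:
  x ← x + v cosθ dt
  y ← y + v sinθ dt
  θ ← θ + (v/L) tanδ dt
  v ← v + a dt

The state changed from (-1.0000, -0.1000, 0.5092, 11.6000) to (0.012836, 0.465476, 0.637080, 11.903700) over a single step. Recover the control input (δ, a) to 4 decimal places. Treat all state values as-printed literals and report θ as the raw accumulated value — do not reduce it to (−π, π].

a = (v'−v)/dt = (0.303700)/0.1 = 3.0370
Δθ = θ'−θ = 0.127880;  (v·dt/L) = 11.6000·0.1/3.0 = 0.386667
tan δ = Δθ·L/(v·dt) = 0.330724  →  δ = 0.3194

δ = 0.3194, a = 3.0370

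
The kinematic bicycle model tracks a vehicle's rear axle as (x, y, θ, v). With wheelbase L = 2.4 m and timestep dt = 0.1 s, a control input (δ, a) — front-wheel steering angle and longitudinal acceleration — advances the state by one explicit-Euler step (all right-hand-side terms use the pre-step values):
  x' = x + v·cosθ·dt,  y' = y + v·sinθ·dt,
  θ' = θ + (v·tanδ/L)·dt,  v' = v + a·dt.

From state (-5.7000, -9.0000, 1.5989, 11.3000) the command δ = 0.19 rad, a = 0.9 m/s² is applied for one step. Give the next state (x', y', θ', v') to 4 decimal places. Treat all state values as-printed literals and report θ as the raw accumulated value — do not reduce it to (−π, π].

(-5.7318, -7.8704, 1.6895, 11.3900)

x' = -5.7000 + 11.3000·cos(1.5989)·0.1 = -5.7318
y' = -9.0000 + 11.3000·sin(1.5989)·0.1 = -7.8704
θ' = 1.5989 + (11.3000/2.4)·tan(0.19)·0.1 = 1.6895
v' = 11.3000 + 0.9000·0.1 = 11.3900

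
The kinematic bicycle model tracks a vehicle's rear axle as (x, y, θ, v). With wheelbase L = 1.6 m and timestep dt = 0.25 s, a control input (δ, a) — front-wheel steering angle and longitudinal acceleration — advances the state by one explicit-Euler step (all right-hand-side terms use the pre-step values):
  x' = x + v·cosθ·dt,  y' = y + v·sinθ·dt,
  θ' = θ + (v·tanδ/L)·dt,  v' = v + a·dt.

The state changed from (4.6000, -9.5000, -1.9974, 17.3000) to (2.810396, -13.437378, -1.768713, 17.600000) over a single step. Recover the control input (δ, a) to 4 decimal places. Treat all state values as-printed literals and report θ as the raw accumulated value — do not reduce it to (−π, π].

a = (v'−v)/dt = (0.300000)/0.25 = 1.2000
Δθ = θ'−θ = 0.228687;  (v·dt/L) = 17.3000·0.25/1.6 = 2.703125
tan δ = Δθ·L/(v·dt) = 0.084601  →  δ = 0.0844

δ = 0.0844, a = 1.2000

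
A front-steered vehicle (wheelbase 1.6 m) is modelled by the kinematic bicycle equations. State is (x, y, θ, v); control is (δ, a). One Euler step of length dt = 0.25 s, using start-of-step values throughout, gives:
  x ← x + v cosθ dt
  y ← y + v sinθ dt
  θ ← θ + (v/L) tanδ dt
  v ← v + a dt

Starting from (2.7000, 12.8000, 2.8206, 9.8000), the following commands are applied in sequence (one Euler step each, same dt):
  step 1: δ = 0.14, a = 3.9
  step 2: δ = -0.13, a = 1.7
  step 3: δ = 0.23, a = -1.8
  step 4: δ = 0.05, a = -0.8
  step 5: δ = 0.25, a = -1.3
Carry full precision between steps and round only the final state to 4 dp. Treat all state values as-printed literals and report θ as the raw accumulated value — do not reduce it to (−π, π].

(-10.2349, 14.0818, 3.7310, 10.2250)

after step 1 (δ=0.14, a=3.9): (0.375139, 13.572996, 3.036387, 10.775000)
after step 2 (δ=-0.13, a=1.7): (-2.303717, 13.855872, 2.816278, 11.200000)
after step 3 (δ=0.23, a=-1.8): (-4.956857, 14.750772, 3.226029, 10.750000)
after step 4 (δ=0.05, a=-0.8): (-7.634783, 14.524118, 3.310083, 10.550000)
after step 5 (δ=0.25, a=-1.3): (-10.234933, 14.081824, 3.730999, 10.225000)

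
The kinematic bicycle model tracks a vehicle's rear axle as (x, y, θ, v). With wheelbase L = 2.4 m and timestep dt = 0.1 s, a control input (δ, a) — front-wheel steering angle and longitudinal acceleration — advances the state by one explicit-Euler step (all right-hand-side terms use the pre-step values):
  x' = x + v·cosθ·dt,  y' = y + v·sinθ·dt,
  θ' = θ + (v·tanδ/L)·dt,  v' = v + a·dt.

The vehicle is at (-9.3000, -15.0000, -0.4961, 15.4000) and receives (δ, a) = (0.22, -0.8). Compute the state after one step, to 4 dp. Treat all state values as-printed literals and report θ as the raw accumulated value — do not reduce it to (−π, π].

(-7.9457, -15.7330, -0.3526, 15.3200)

x' = -9.3000 + 15.4000·cos(-0.4961)·0.1 = -7.9457
y' = -15.0000 + 15.4000·sin(-0.4961)·0.1 = -15.7330
θ' = -0.4961 + (15.4000/2.4)·tan(0.22)·0.1 = -0.3526
v' = 15.4000 − 0.8000·0.1 = 15.3200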